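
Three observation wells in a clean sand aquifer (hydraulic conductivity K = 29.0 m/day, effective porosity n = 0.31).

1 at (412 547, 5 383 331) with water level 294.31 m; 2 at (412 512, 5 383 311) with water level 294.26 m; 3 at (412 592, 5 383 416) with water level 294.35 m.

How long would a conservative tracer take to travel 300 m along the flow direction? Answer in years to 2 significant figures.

5.1 years

Taking 1 as reference: 2−1 = (-35, -20, -0.05); 3−1 = (45, 85, +0.04).
Determinant of the coordinate differences = (-35)·85 − 45·(-20) = -2075.
∂h/∂x = [(-0.05)·85 − (+0.04)·(-20)] / -2075 = +0.001663
∂h/∂y = [(-35)·(+0.04) − 45·(-0.05)] / -2075 = -0.0004096
|∇h| = √(0.001663² + -0.0004096²) = 0.001713
Seepage velocity v = K·i/n = 29.0 × 0.001713 / 0.31 = 0.1602 m/day.
t = 300 / 0.1602 = 1873 days = 5.13 years.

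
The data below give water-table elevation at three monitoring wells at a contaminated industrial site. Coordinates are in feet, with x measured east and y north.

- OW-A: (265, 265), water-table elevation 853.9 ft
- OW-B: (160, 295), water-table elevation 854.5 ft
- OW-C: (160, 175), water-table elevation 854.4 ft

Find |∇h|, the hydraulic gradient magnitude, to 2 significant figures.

Taking OW-A as reference: OW-B−OW-A = (-105, 30, +0.6); OW-C−OW-A = (-105, -90, +0.5).
Solve a·Δx + b·Δy = Δh: det = (-105)·(-90) − (-105)·30 = 12600.
∂h/∂x = [(+0.6)·(-90) − (+0.5)·30] / 12600 = -0.005476
∂h/∂y = [(-105)·(+0.5) − (-105)·(+0.6)] / 12600 = +0.0008333
|∇h| = √(-0.005476² + 0.0008333²) = 0.005539

0.0055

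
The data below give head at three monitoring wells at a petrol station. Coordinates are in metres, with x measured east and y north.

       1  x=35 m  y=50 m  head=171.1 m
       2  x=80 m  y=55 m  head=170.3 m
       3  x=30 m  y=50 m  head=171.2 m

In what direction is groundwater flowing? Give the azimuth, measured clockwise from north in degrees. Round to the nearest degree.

Three-point gradient (reference 1): Δ to 2 = (45, 5, -0.8), Δ to 3 = (-5, 0, +0.1).
∂h/∂x = -0.02000, ∂h/∂y = +0.02000 (det = 25).
Flow direction (−∇h) has components (+0.02000 E, -0.02000 N).
Azimuth = atan2(E, N) = atan2(+0.02000, -0.02000) = 135.0° ≈ 135°.

135°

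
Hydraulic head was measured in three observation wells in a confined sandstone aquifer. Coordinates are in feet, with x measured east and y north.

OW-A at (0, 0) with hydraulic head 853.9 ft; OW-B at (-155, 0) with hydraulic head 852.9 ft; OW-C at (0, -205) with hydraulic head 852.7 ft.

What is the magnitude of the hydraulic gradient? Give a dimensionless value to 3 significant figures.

∂h/∂x = (852.9 − 853.9) / (-155 − 0) = +0.006452
∂h/∂y = (852.7 − 853.9) / (-205 − 0) = +0.005854
|∇h| = √(0.006452² + 0.005854²) = 0.008712

0.00871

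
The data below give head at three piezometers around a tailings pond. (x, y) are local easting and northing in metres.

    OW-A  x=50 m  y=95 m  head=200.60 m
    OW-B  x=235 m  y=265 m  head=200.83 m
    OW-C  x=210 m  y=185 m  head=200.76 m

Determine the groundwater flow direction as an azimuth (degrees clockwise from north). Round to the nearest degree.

222°

Differences from OW-A: to OW-B (Δx, Δy, Δh) = (185, 170, +0.23); to OW-C = (160, 90, +0.16).
Determinant of the coordinate differences = 185·90 − 160·170 = -10550.
∂h/∂x = [(+0.23)·90 − (+0.16)·170] / -10550 = +0.0006161
∂h/∂y = [185·(+0.16) − 160·(+0.23)] / -10550 = +0.0006825
Flow direction (−∇h) has components (-0.0006161 E, -0.0006825 N).
Azimuth = atan2(E, N) = atan2(-0.0006161, -0.0006825) = 222.1° ≈ 222°.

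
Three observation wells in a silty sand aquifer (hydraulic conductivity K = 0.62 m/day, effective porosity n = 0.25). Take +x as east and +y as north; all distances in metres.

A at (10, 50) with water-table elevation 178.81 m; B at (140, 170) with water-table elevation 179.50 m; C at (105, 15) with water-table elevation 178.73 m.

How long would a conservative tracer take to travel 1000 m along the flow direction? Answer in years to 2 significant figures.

230 years

Differences from A: to B (Δx, Δy, Δh) = (130, 120, +0.69); to C = (95, -35, -0.08).
Determinant of the coordinate differences = 130·(-35) − 95·120 = -15950.
∂h/∂x = [(+0.69)·(-35) − (-0.08)·120] / -15950 = +0.0009122
∂h/∂y = [130·(-0.08) − 95·(+0.69)] / -15950 = +0.004762
|∇h| = √(0.0009122² + 0.004762²) = 0.004849
Seepage velocity v = K·i/n = 0.62 × 0.004849 / 0.25 = 0.01203 m/day.
t = 1000 / 0.01203 = 8.313e+04 days = 228 years.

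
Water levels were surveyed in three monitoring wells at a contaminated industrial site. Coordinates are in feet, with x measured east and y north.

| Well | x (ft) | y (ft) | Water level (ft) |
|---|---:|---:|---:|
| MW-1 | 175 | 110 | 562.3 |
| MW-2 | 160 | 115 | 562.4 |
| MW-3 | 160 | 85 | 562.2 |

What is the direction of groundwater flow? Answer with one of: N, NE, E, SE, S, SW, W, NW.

With h = a·x + b·y + c and MW-1 as origin, the differences give:
  (-15)·a + 5·b = +0.1
  (-15)·a + (-25)·b = -0.1
Eliminate b (×(-25) and ×5, subtract): 450·a = -2.00 → a = ∂h/∂x = -0.004444
Back-substitute: b = ∂h/∂y = +0.006667.
Flow = −∇h = (+0.004444 east, -0.006667 north), which points southeast.

SE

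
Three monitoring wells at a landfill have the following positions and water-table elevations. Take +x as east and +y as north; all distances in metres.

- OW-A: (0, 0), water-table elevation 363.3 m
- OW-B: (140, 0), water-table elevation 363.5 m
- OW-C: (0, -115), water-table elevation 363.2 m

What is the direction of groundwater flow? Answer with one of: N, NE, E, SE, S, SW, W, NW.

SW

∂h/∂x = (363.5 − 363.3) / (140 − 0) = +0.001429
∂h/∂y = (363.2 − 363.3) / (-115 − 0) = +0.0008696
Flow = −∇h = (-0.001429 east, -0.0008696 north), which points southwest.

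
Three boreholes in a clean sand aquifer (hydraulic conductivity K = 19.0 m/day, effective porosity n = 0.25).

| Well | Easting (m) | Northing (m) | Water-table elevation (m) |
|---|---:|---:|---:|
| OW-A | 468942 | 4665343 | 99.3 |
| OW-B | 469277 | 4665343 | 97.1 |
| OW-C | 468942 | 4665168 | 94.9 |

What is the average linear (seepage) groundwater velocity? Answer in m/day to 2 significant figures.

2.0 m/day

∂h/∂x = (97.1 − 99.3) / (469277 − 468942) = -0.006567
∂h/∂y = (94.9 − 99.3) / (4665168 − 4665343) = +0.02514
|∇h| = √(-0.006567² + 0.02514²) = 0.02598
Seepage velocity v = K·i/n = 19.0 × 0.02598 / 0.25 = 1.974 m/day.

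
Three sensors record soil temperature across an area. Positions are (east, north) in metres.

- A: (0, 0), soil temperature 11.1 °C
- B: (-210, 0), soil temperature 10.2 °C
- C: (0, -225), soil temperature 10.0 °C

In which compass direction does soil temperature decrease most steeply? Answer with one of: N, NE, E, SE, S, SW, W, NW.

SW

∂T/∂x = (10.2 − 11.1) / (-210 − 0) = +0.004286
∂T/∂y = (10.0 − 11.1) / (-225 − 0) = +0.004889
Steepest decrease is along −∇f = (-0.004286 E, -0.004889 N) → southwest.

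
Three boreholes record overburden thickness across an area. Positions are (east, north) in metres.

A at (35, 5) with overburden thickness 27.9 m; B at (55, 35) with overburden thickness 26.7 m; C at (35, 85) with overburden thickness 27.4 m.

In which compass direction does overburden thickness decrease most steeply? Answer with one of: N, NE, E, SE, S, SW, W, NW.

E

Taking A as reference: B−A = (20, 30, -1.2); C−A = (0, 80, -0.5).
Solve a·Δx + b·Δy = Δd: det = 20·80 − 0·30 = 1600.
∂d/∂x = [(-1.2)·80 − (-0.5)·30] / 1600 = -0.05062
∂d/∂y = [20·(-0.5) − 0·(-1.2)] / 1600 = -0.006250
Steepest decrease is along −∇f = (+0.05062 E, +0.006250 N) → east.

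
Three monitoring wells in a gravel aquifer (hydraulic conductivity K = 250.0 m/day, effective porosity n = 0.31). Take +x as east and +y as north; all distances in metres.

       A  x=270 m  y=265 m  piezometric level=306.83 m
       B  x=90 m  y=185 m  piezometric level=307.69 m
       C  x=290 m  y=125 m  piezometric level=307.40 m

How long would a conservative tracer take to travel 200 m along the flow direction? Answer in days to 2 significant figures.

Three-point gradient (reference A): Δ to B = (-180, -80, +0.86), Δ to C = (20, -140, +0.57).
∂h/∂x = -0.002791, ∂h/∂y = -0.004470 (det = 26800).
|∇h| = √(-0.002791² + -0.004470²) = 0.00527
Seepage velocity v = K·i/n = 250.0 × 0.00527 / 0.31 = 4.25 m/day.
t = 200 / 4.25 = 47.06 days.

47 days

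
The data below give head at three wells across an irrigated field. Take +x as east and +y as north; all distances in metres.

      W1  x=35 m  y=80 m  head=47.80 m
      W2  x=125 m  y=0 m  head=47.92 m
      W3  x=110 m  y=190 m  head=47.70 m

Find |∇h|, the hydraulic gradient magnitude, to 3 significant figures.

0.00118

Three-point gradient (reference W1): Δ to W2 = (90, -80, +0.12), Δ to W3 = (75, 110, -0.10).
∂h/∂x = +0.0003270, ∂h/∂y = -0.001132 (det = 15900).
|∇h| = √(0.0003270² + -0.001132²) = 0.001178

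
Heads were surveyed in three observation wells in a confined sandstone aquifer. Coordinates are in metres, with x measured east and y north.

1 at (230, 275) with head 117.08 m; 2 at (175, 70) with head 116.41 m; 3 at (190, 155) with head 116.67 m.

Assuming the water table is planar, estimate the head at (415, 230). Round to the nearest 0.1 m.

117.4 m

Differences from 1: to 2 (Δx, Δy, Δh) = (-55, -205, -0.67); to 3 = (-40, -120, -0.41).
Solve a·Δx + b·Δy = Δh: det = (-55)·(-120) − (-40)·(-205) = -1600.
∂h/∂x = [(-0.67)·(-120) − (-0.41)·(-205)] / -1600 = +0.002281
∂h/∂y = [(-55)·(-0.41) − (-40)·(-0.67)] / -1600 = +0.002656
h(415, 230) = 117.08 + (+0.002281)·(185) + (+0.002656)·(-45) = 117.08 +0.422 -0.120 = 117.382 m.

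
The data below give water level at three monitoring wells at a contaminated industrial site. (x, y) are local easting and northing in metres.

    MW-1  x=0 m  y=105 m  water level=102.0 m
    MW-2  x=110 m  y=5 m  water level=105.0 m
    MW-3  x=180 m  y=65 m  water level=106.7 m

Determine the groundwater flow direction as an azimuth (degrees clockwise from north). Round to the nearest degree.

With h = a·x + b·y + c and MW-1 as origin, the differences give:
  110·a + (-100)·b = +3.0
  180·a + (-40)·b = +4.7
Eliminate b (×(-40) and ×(-100), subtract): 13600·a = 350.00 → a = ∂h/∂x = +0.02574
Back-substitute: b = ∂h/∂y = -0.001691.
Flow direction (−∇h) has components (-0.02574 E, +0.001691 N).
Azimuth = atan2(E, N) = atan2(-0.02574, +0.001691) = 273.8° ≈ 274°.

274°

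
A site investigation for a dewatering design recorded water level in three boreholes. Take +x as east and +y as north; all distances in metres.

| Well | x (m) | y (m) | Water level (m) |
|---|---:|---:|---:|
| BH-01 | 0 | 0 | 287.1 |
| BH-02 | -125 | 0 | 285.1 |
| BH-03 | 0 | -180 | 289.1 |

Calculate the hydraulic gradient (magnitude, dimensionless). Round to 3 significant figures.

0.0195

∂h/∂x = (285.1 − 287.1) / (-125 − 0) = +0.01600
∂h/∂y = (289.1 − 287.1) / (-180 − 0) = -0.01111
|∇h| = √(0.01600² + -0.01111²) = 0.01948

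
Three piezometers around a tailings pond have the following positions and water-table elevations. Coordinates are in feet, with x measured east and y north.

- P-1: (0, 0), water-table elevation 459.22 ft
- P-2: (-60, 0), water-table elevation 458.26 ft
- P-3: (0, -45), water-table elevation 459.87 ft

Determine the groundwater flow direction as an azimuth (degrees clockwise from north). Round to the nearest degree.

312°

∂h/∂x = (458.26 − 459.22) / (-60 − 0) = +0.01600
∂h/∂y = (459.87 − 459.22) / (-45 − 0) = -0.01444
Flow direction (−∇h) has components (-0.01600 E, +0.01444 N).
Azimuth = atan2(E, N) = atan2(-0.01600, +0.01444) = 312.1° ≈ 312°.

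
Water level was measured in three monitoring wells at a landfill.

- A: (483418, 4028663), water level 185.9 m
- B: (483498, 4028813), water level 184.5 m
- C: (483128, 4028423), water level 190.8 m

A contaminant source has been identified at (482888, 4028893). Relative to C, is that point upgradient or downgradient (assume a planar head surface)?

upgradient

With h = a·x + b·y + c and A as origin, the differences give:
  80·a + 150·b = -1.4
  (-290)·a + (-240)·b = +4.9
Eliminate b (×(-240) and ×150, subtract): 24300·a = -399.00 → a = ∂h/∂x = -0.01642
Back-substitute: b = ∂h/∂y = -0.0005761.
Head at (482888, 4028893) = 185.9 + (-0.01642)·(-530) + (-0.0005761)·(230) = 194.47 m.
That is higher than the 190.8 m at C, so the point is upgradient.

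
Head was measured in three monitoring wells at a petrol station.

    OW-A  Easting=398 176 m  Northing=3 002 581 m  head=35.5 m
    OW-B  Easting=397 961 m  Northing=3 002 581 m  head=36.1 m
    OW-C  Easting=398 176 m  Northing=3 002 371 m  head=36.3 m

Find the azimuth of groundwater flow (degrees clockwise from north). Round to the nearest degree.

∂h/∂x = (36.1 − 35.5) / (397961 − 398176) = -0.002791
∂h/∂y = (36.3 − 35.5) / (3002371 − 3002581) = -0.003810
Flow direction (−∇h) has components (+0.002791 E, +0.003810 N).
Azimuth = atan2(E, N) = atan2(+0.002791, +0.003810) = 36.2° ≈ 036°.

036°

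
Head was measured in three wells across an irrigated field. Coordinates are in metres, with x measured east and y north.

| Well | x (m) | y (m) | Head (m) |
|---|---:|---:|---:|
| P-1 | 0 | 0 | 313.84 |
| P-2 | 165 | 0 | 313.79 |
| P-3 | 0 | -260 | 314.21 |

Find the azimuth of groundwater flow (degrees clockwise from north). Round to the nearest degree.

∂h/∂x = (313.79 − 313.84) / (165 − 0) = -0.0003030
∂h/∂y = (314.21 − 313.84) / (-260 − 0) = -0.001423
Flow direction (−∇h) has components (+0.0003030 E, +0.001423 N).
Azimuth = atan2(E, N) = atan2(+0.0003030, +0.001423) = 12.0° ≈ 012°.

012°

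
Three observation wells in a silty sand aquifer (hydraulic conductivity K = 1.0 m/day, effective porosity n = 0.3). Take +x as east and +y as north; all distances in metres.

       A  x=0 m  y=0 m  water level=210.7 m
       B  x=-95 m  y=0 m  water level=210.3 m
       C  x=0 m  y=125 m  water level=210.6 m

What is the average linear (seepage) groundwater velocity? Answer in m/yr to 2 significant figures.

5.2 m/yr

∂h/∂x = (210.3 − 210.7) / (-95 − 0) = +0.004211
∂h/∂y = (210.6 − 210.7) / (125 − 0) = -0.0008000
|∇h| = √(0.004211² + -0.0008000²) = 0.004286
Seepage velocity v = K·i/n = 1.0 × 0.004286 / 0.3 = 0.01429 m/day = 5.219 m/yr.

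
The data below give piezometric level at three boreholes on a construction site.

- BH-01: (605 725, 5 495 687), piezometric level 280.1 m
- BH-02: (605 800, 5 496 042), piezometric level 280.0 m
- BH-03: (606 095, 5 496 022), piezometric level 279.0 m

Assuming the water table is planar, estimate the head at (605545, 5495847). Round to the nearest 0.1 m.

280.8 m

Three-point gradient (reference BH-01): Δ to BH-02 = (75, 355, -0.1), Δ to BH-03 = (370, 335, -1.1).
∂h/∂x = -0.003361, ∂h/∂y = +0.0004283 (det = -106225).
h(605545, 5495847) = 280.1 + (-0.003361)·(-180) + (+0.0004283)·(160) = 280.1 +0.605 +0.069 = 280.773 m.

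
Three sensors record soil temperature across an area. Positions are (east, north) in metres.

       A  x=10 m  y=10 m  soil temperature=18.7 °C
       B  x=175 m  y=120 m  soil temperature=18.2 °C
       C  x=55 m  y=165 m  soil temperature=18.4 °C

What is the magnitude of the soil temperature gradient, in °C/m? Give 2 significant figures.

With T = a·x + b·y + c and A as origin, the differences give:
  165·a + 110·b = -0.5
  45·a + 155·b = -0.3
Eliminate b (×155 and ×110, subtract): 20625·a = -44.50 → a = ∂T/∂x = -0.002158
Back-substitute: b = ∂T/∂y = -0.001309.
|∇f| = √(-0.002158² + -0.001309²) = 0.002524 °C/m

0.0025 °C/m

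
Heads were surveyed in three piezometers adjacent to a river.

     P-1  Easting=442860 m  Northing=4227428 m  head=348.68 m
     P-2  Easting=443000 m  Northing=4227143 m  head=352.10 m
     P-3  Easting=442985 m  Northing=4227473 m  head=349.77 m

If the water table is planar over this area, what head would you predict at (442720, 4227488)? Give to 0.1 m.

Differences from P-1: to P-2 (Δx, Δy, Δh) = (140, -285, +3.42); to P-3 = (125, 45, +1.09).
Solve a·Δx + b·Δy = Δh: det = 140·45 − 125·(-285) = 41925.
∂h/∂x = [(+3.42)·45 − (+1.09)·(-285)] / 41925 = +0.01108
∂h/∂y = [140·(+1.09) − 125·(+3.42)] / 41925 = -0.006557
h(442720, 4227488) = 348.68 + (+0.01108)·(-140) + (-0.006557)·(60) = 348.68 -1.551 -0.393 = 346.735 m.

346.7 m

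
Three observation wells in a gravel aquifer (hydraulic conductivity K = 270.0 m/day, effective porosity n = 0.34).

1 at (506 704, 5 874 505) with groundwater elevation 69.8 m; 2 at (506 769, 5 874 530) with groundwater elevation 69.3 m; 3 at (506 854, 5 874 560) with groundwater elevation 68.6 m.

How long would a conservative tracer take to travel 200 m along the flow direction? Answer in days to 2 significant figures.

Taking 1 as reference: 2−1 = (65, 25, -0.5); 3−1 = (150, 55, -1.2).
Solve a·Δx + b·Δy = Δh: det = 65·55 − 150·25 = -175.
∂h/∂x = [(-0.5)·55 − (-1.2)·25] / -175 = -0.01429
∂h/∂y = [65·(-1.2) − 150·(-0.5)] / -175 = +0.01714
|∇h| = √(-0.01429² + 0.01714²) = 0.02232
Seepage velocity v = K·i/n = 270.0 × 0.02232 / 0.34 = 17.72 m/day.
t = 200 / 17.72 = 11.29 days.

11 days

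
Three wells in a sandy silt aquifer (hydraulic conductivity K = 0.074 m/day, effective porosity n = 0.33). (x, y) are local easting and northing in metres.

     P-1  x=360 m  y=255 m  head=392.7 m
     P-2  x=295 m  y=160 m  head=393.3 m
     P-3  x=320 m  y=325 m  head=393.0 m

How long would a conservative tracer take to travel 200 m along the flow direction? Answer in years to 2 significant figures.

290 years

Differences from P-1: to P-2 (Δx, Δy, Δh) = (-65, -95, +0.6); to P-3 = (-40, 70, +0.3).
Solve a·Δx + b·Δy = Δh: det = (-65)·70 − (-40)·(-95) = -8350.
∂h/∂x = [(+0.6)·70 − (+0.3)·(-95)] / -8350 = -0.008443
∂h/∂y = [(-65)·(+0.3) − (-40)·(+0.6)] / -8350 = -0.0005389
|∇h| = √(-0.008443² + -0.0005389²) = 0.00846
Seepage velocity v = K·i/n = 0.074 × 0.00846 / 0.33 = 0.001897 m/day.
t = 200 / 0.001897 = 1.054e+05 days = 289 years.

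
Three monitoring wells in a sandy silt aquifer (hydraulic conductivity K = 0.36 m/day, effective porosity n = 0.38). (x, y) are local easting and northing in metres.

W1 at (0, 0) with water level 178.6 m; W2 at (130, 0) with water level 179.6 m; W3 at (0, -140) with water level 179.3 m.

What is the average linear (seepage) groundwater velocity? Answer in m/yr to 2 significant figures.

∂h/∂x = (179.6 − 178.6) / (130 − 0) = +0.007692
∂h/∂y = (179.3 − 178.6) / (-140 − 0) = -0.005000
|∇h| = √(0.007692² + -0.005000²) = 0.009174
Seepage velocity v = K·i/n = 0.36 × 0.009174 / 0.38 = 0.008691 m/day = 3.174 m/yr.

3.2 m/yr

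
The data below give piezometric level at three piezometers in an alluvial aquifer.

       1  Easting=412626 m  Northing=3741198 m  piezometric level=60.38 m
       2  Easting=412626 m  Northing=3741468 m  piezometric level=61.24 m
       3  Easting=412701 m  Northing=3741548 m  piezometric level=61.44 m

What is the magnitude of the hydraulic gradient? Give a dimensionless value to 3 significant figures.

0.00327

Taking 1 as reference: 2−1 = (0, 270, +0.86); 3−1 = (75, 350, +1.06).
Solve a·Δx + b·Δy = Δh: det = 0·350 − 75·270 = -20250.
∂h/∂x = [(+0.86)·350 − (+1.06)·270] / -20250 = -0.0007309
∂h/∂y = [0·(+1.06) − 75·(+0.86)] / -20250 = +0.003185
|∇h| = √(-0.0007309² + 0.003185²) = 0.003268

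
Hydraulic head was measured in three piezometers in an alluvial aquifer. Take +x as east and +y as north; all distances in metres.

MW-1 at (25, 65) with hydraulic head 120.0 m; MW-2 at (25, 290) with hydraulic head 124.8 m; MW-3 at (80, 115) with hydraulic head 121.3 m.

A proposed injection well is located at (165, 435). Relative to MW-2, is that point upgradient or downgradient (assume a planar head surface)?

Differences from MW-1: to MW-2 (Δx, Δy, Δh) = (0, 225, +4.8); to MW-3 = (55, 50, +1.3).
Solve a·Δx + b·Δy = Δh: det = 0·50 − 55·225 = -12375.
∂h/∂x = [(+4.8)·50 − (+1.3)·225] / -12375 = +0.004242
∂h/∂y = [0·(+1.3) − 55·(+4.8)] / -12375 = +0.02133
Head at (165, 435) = 120.0 + (+0.004242)·(140) + (+0.02133)·(370) = 128.49 m.
That is higher than the 124.8 m at MW-2, so the point is upgradient.

upgradient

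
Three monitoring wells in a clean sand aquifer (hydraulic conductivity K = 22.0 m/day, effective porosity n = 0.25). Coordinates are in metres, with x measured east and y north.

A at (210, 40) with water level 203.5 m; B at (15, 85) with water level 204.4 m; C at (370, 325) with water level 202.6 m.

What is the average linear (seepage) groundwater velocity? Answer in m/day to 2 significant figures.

Three-point gradient (reference A): Δ to B = (-195, 45, +0.9), Δ to C = (160, 285, -0.9).
∂h/∂x = -0.004731, ∂h/∂y = -0.0005018 (det = -62775).
|∇h| = √(-0.004731² + -0.0005018²) = 0.004758
Seepage velocity v = K·i/n = 22.0 × 0.004758 / 0.25 = 0.4187 m/day.

0.42 m/day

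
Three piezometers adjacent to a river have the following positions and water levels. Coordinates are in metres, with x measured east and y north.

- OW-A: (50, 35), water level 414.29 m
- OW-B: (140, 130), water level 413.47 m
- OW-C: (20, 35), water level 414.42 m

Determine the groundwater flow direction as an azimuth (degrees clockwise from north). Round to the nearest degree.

044°

With h = a·x + b·y + c and OW-A as origin, the differences give:
  90·a + 95·b = -0.82
  (-30)·a + 0·b = +0.13
Eliminate b (×0 and ×95, subtract): 2850·a = -12.350 → a = ∂h/∂x = -0.004333
Back-substitute: b = ∂h/∂y = -0.004526.
Flow direction (−∇h) has components (+0.004333 E, +0.004526 N).
Azimuth = atan2(E, N) = atan2(+0.004333, +0.004526) = 43.8° ≈ 044°.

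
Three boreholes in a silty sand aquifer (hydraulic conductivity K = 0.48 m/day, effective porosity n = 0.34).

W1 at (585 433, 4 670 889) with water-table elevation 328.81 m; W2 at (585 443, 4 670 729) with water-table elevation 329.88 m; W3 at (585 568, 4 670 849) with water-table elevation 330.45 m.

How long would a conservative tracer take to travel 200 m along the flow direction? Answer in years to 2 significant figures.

Taking W1 as reference: W2−W1 = (10, -160, +1.07); W3−W1 = (135, -40, +1.64).
Solve a·Δx + b·Δy = Δh: det = 10·(-40) − 135·(-160) = 21200.
∂h/∂x = [(+1.07)·(-40) − (+1.64)·(-160)] / 21200 = +0.01036
∂h/∂y = [10·(+1.64) − 135·(+1.07)] / 21200 = -0.006040
|∇h| = √(0.01036² + -0.006040²) = 0.01199
Seepage velocity v = K·i/n = 0.48 × 0.01199 / 0.34 = 0.01693 m/day.
t = 200 / 0.01693 = 1.181e+04 days = 32.3 years.

32 years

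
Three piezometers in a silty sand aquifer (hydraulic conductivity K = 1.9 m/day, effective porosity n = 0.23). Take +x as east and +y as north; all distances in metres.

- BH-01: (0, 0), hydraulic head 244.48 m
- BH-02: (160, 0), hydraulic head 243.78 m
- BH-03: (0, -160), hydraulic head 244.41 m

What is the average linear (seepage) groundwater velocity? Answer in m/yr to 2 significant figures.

13 m/yr

∂h/∂x = (243.78 − 244.48) / (160 − 0) = -0.004375
∂h/∂y = (244.41 − 244.48) / (-160 − 0) = +0.0004375
|∇h| = √(-0.004375² + 0.0004375²) = 0.004397
Seepage velocity v = K·i/n = 1.9 × 0.004397 / 0.23 = 0.03632 m/day = 13.27 m/yr.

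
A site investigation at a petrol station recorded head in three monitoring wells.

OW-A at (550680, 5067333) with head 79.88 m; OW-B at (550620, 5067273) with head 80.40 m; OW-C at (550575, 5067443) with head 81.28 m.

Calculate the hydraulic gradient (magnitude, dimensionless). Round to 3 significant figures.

With h = a·x + b·y + c and OW-A as origin, the differences give:
  (-60)·a + (-60)·b = +0.52
  (-105)·a + 110·b = +1.40
Eliminate b (×110 and ×(-60), subtract): -12900·a = 141.200 → a = ∂h/∂x = -0.01095
Back-substitute: b = ∂h/∂y = +0.002279.
|∇h| = √(-0.01095² + 0.002279²) = 0.01118

0.0112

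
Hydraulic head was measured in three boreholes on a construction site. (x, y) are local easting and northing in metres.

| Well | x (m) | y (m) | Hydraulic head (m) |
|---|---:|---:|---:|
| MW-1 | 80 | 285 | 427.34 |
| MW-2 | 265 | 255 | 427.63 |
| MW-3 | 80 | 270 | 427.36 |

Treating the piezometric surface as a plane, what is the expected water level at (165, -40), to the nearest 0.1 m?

427.9 m

With h = a·x + b·y + c and MW-1 as origin, the differences give:
  185·a + (-30)·b = +0.29
  0·a + (-15)·b = +0.02
Eliminate b (×(-15) and ×(-30), subtract): -2775·a = -3.750 → a = ∂h/∂x = +0.001351
Back-substitute: b = ∂h/∂y = -0.001333.
h(165, -40) = 427.34 + (+0.001351)·(85) + (-0.001333)·(-325) = 427.34 +0.115 +0.433 = 427.888 m.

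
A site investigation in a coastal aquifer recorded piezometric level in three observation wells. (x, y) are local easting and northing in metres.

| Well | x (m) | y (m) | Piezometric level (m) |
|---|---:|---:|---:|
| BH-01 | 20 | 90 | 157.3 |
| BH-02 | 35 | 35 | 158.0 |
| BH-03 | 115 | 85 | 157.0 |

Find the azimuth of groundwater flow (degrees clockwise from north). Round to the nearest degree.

016°

Taking BH-01 as reference: BH-02−BH-01 = (15, -55, +0.7); BH-03−BH-01 = (95, -5, -0.3).
Determinant of the coordinate differences = 15·(-5) − 95·(-55) = 5150.
∂h/∂x = [(+0.7)·(-5) − (-0.3)·(-55)] / 5150 = -0.003883
∂h/∂y = [15·(-0.3) − 95·(+0.7)] / 5150 = -0.01379
Flow direction (−∇h) has components (+0.003883 E, +0.01379 N).
Azimuth = atan2(E, N) = atan2(+0.003883, +0.01379) = 15.7° ≈ 016°.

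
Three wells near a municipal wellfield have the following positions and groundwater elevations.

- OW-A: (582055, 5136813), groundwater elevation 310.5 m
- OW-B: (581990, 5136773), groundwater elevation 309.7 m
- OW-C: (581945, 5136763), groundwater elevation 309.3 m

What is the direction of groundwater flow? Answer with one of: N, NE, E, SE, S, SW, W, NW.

SW

Differences from OW-A: to OW-B (Δx, Δy, Δh) = (-65, -40, -0.8); to OW-C = (-110, -50, -1.2).
Determinant of the coordinate differences = (-65)·(-50) − (-110)·(-40) = -1150.
∂h/∂x = [(-0.8)·(-50) − (-1.2)·(-40)] / -1150 = +0.006957
∂h/∂y = [(-65)·(-1.2) − (-110)·(-0.8)] / -1150 = +0.008696
Flow = −∇h = (-0.006957 east, -0.008696 north), which points southwest.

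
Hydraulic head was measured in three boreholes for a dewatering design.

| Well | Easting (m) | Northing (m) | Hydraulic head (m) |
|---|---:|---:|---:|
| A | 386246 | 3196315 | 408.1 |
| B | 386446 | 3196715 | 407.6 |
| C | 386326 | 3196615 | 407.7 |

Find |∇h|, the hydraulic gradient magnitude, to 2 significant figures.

Three-point gradient (reference A): Δ to B = (200, 400, -0.5), Δ to C = (80, 300, -0.4).
∂h/∂x = +0.0003571, ∂h/∂y = -0.001429 (det = 28000).
|∇h| = √(0.0003571² + -0.001429²) = 0.001473

0.0015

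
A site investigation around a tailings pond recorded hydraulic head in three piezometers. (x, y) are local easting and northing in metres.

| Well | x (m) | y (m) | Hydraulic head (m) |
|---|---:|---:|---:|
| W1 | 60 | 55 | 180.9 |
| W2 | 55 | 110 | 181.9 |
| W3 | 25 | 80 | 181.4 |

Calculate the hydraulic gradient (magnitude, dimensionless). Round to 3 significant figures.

Differences from W1: to W2 (Δx, Δy, Δh) = (-5, 55, +1.0); to W3 = (-35, 25, +0.5).
Determinant of the coordinate differences = (-5)·25 − (-35)·55 = 1800.
∂h/∂x = [(+1.0)·25 − (+0.5)·55] / 1800 = -0.001389
∂h/∂y = [(-5)·(+0.5) − (-35)·(+1.0)] / 1800 = +0.01806
|∇h| = √(-0.001389² + 0.01806²) = 0.01811

0.0181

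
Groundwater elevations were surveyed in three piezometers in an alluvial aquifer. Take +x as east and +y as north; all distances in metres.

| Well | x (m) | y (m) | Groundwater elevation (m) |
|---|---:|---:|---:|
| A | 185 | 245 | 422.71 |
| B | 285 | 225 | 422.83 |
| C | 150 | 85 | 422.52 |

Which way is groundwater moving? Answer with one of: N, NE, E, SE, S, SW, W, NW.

SW

Three-point gradient (reference A): Δ to B = (100, -20, +0.12), Δ to C = (-35, -160, -0.19).
∂h/∂x = +0.001377, ∂h/∂y = +0.0008862 (det = -16700).
Flow = −∇h = (-0.001377 east, -0.0008862 north), which points southwest.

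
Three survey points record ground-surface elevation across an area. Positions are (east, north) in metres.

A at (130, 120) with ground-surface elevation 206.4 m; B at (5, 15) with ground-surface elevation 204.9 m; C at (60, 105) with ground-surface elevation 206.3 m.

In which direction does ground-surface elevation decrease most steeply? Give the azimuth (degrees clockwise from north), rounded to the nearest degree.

173°

Taking A as reference: B−A = (-125, -105, -1.5); C−A = (-70, -15, -0.1).
Determinant of the coordinate differences = (-125)·(-15) − (-70)·(-105) = -5475.
∂z/∂x = [(-1.5)·(-15) − (-0.1)·(-105)] / -5475 = -0.002192
∂z/∂y = [(-125)·(-0.1) − (-70)·(-1.5)] / -5475 = +0.01689
Steepest decrease is along −∇f: components (+0.002192 E, -0.01689 N).
Azimuth = atan2(+0.002192, -0.01689) = 172.6° ≈ 173°.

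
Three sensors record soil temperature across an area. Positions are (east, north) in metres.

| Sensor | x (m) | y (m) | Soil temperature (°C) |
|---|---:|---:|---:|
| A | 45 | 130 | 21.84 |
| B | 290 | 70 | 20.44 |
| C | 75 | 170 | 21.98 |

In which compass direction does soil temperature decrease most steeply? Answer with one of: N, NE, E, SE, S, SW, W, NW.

With T = a·x + b·y + c and A as origin, the differences give:
  245·a + (-60)·b = -1.40
  30·a + 40·b = +0.14
Eliminate b (×40 and ×(-60), subtract): 11600·a = -47.600 → a = ∂T/∂x = -0.004103
Back-substitute: b = ∂T/∂y = +0.006578.
Steepest decrease is along −∇f = (+0.004103 E, -0.006578 N) → southeast.

SE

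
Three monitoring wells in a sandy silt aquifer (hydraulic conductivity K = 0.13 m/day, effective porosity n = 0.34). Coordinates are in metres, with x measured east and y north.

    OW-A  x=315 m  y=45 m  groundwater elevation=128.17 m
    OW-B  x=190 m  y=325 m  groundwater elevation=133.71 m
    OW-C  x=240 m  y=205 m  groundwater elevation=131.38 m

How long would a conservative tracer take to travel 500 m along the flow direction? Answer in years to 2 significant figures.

Differences from OW-A: to OW-B (Δx, Δy, Δh) = (-125, 280, +5.54); to OW-C = (-75, 160, +3.21).
Determinant of the coordinate differences = (-125)·160 − (-75)·280 = 1000.
∂h/∂x = [(+5.54)·160 − (+3.21)·280] / 1000 = -0.01240
∂h/∂y = [(-125)·(+3.21) − (-75)·(+5.54)] / 1000 = +0.01425
|∇h| = √(-0.01240² + 0.01425²) = 0.01889
Seepage velocity v = K·i/n = 0.13 × 0.01889 / 0.34 = 0.007223 m/day.
t = 500 / 0.007223 = 6.922e+04 days = 190 years.

190 years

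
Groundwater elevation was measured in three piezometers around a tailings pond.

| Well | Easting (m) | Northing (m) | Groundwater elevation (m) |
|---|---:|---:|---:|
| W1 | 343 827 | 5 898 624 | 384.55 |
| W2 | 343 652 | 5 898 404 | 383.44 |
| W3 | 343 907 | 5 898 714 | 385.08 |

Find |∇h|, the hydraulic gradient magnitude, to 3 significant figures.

0.00928

Taking W1 as reference: W2−W1 = (-175, -220, -1.11); W3−W1 = (80, 90, +0.53).
Determinant of the coordinate differences = (-175)·90 − 80·(-220) = 1850.
∂h/∂x = [(-1.11)·90 − (+0.53)·(-220)] / 1850 = +0.009027
∂h/∂y = [(-175)·(+0.53) − 80·(-1.11)] / 1850 = -0.002135
|∇h| = √(0.009027² + -0.002135²) = 0.009276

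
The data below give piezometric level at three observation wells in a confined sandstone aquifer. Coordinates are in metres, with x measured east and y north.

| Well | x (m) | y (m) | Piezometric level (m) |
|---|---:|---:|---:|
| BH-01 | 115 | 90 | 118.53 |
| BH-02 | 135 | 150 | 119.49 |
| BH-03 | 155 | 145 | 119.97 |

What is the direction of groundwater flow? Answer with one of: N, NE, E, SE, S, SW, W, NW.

With h = a·x + b·y + c and BH-01 as origin, the differences give:
  20·a + 60·b = +0.96
  40·a + 55·b = +1.44
Eliminate b (×55 and ×60, subtract): -1300·a = -33.600 → a = ∂h/∂x = +0.02585
Back-substitute: b = ∂h/∂y = +0.007385.
Flow = −∇h = (-0.02585 east, -0.007385 north), which points west.

W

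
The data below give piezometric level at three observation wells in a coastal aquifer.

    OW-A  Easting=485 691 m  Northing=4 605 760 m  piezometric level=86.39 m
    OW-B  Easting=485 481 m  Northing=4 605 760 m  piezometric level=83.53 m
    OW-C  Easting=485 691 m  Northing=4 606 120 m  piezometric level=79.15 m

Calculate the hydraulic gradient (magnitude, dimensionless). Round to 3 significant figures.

∂h/∂x = (83.53 − 86.39) / (485481 − 485691) = +0.01362
∂h/∂y = (79.15 − 86.39) / (4606120 − 4605760) = -0.02011
|∇h| = √(0.01362² + -0.02011²) = 0.02429

0.0243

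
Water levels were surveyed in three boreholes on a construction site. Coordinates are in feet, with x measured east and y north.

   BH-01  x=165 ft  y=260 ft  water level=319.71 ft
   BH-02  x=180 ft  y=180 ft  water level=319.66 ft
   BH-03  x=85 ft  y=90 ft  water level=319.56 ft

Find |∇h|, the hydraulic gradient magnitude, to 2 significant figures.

0.00080

With h = a·x + b·y + c and BH-01 as origin, the differences give:
  15·a + (-80)·b = -0.05
  (-80)·a + (-170)·b = -0.15
Eliminate b (×(-170) and ×(-80), subtract): -8950·a = -3.500 → a = ∂h/∂x = +0.0003911
Back-substitute: b = ∂h/∂y = +0.0006983.
|∇h| = √(0.0003911² + 0.0006983²) = 0.0008004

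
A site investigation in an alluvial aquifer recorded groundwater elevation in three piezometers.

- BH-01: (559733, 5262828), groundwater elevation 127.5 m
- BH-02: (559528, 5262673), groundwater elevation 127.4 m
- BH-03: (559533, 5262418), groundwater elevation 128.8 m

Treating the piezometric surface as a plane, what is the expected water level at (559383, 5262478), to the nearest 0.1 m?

127.8 m

With h = a·x + b·y + c and BH-01 as origin, the differences give:
  (-205)·a + (-155)·b = -0.1
  (-200)·a + (-410)·b = +1.3
Eliminate b (×(-410) and ×(-155), subtract): 53050·a = 242.50 → a = ∂h/∂x = +0.004571
Back-substitute: b = ∂h/∂y = -0.005401.
h(559383, 5262478) = 127.5 + (+0.004571)·(-350) + (-0.005401)·(-350) = 127.5 -1.600 +1.890 = 127.790 m.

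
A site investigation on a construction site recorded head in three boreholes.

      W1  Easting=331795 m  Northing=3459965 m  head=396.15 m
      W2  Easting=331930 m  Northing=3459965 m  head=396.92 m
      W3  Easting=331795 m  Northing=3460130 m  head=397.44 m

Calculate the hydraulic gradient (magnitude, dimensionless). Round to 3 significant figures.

0.00968

∂h/∂x = (396.92 − 396.15) / (331930 − 331795) = +0.005704
∂h/∂y = (397.44 − 396.15) / (3460130 − 3459965) = +0.007818
|∇h| = √(0.005704² + 0.007818²) = 0.009678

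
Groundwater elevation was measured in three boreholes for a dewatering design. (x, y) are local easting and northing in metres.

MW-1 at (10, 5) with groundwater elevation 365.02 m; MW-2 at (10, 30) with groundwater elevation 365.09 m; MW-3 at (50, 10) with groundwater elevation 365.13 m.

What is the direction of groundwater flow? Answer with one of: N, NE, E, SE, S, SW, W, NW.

SW

With h = a·x + b·y + c and MW-1 as origin, the differences give:
  0·a + 25·b = +0.07
  40·a + 5·b = +0.11
Eliminate b (×5 and ×25, subtract): -1000·a = -2.400 → a = ∂h/∂x = +0.002400
Back-substitute: b = ∂h/∂y = +0.002800.
Flow = −∇h = (-0.002400 east, -0.002800 north), which points southwest.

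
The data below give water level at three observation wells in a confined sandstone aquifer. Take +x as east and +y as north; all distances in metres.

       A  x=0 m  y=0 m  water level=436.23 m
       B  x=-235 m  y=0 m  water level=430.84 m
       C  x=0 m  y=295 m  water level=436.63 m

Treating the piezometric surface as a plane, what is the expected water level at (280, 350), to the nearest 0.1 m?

∂h/∂x = (430.84 − 436.23) / (-235 − 0) = +0.02294
∂h/∂y = (436.63 − 436.23) / (295 − 0) = +0.001356
h(280, 350) = 436.23 + (+0.02294)·(280) + (+0.001356)·(350) = 436.23 +6.422 +0.475 = 443.127 m.

443.1 m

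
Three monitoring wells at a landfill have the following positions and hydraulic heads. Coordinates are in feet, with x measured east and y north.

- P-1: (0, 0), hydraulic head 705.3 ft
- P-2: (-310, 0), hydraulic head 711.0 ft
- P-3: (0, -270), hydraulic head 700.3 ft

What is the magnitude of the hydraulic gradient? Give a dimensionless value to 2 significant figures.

0.026

∂h/∂x = (711.0 − 705.3) / (-310 − 0) = -0.01839
∂h/∂y = (700.3 − 705.3) / (-270 − 0) = +0.01852
|∇h| = √(-0.01839² + 0.01852²) = 0.0261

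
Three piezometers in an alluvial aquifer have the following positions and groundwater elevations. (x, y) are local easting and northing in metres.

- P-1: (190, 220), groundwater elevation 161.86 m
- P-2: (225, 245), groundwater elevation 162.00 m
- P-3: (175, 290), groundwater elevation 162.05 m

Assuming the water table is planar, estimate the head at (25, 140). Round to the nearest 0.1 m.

161.3 m

Differences from P-1: to P-2 (Δx, Δy, Δh) = (35, 25, +0.14); to P-3 = (-15, 70, +0.19).
Determinant of the coordinate differences = 35·70 − (-15)·25 = 2825.
∂h/∂x = [(+0.14)·70 − (+0.19)·25] / 2825 = +0.001788
∂h/∂y = [35·(+0.19) − (-15)·(+0.14)] / 2825 = +0.003097
h(25, 140) = 161.86 + (+0.001788)·(-165) + (+0.003097)·(-80) = 161.86 -0.295 -0.248 = 161.317 m.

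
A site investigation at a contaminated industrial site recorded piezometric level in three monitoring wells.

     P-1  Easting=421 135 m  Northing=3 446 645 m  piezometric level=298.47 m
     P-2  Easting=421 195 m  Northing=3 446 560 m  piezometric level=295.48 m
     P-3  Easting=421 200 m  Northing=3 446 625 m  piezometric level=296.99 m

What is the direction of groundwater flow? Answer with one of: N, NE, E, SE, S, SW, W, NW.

SE

Differences from P-1: to P-2 (Δx, Δy, Δh) = (60, -85, -2.99); to P-3 = (65, -20, -1.48).
Determinant of the coordinate differences = 60·(-20) − 65·(-85) = 4325.
∂h/∂x = [(-2.99)·(-20) − (-1.48)·(-85)] / 4325 = -0.01526
∂h/∂y = [60·(-1.48) − 65·(-2.99)] / 4325 = +0.02440
Flow = −∇h = (+0.01526 east, -0.02440 north), which points southeast.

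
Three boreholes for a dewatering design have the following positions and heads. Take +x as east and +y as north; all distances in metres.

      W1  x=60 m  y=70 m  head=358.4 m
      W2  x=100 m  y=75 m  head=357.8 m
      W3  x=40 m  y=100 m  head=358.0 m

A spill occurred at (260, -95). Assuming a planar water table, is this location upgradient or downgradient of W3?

upgradient

With h = a·x + b·y + c and W1 as origin, the differences give:
  40·a + 5·b = -0.6
  (-20)·a + 30·b = -0.4
Eliminate b (×30 and ×5, subtract): 1300·a = -16.00 → a = ∂h/∂x = -0.01231
Back-substitute: b = ∂h/∂y = -0.02154.
Head at (260, -95) = 358.4 + (-0.01231)·(200) + (-0.02154)·(-165) = 359.49 m.
That is higher than the 358.0 m at W3, so the point is upgradient.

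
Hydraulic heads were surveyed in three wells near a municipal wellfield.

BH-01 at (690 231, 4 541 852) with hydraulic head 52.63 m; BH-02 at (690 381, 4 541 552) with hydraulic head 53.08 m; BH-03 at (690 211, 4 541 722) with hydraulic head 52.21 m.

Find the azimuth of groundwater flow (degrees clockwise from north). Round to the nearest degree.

254°

Taking BH-01 as reference: BH-02−BH-01 = (150, -300, +0.45); BH-03−BH-01 = (-20, -130, -0.42).
Determinant of the coordinate differences = 150·(-130) − (-20)·(-300) = -25500.
∂h/∂x = [(+0.45)·(-130) − (-0.42)·(-300)] / -25500 = +0.007235
∂h/∂y = [150·(-0.42) − (-20)·(+0.45)] / -25500 = +0.002118
Flow direction (−∇h) has components (-0.007235 E, -0.002118 N).
Azimuth = atan2(E, N) = atan2(-0.007235, -0.002118) = 253.7° ≈ 254°.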